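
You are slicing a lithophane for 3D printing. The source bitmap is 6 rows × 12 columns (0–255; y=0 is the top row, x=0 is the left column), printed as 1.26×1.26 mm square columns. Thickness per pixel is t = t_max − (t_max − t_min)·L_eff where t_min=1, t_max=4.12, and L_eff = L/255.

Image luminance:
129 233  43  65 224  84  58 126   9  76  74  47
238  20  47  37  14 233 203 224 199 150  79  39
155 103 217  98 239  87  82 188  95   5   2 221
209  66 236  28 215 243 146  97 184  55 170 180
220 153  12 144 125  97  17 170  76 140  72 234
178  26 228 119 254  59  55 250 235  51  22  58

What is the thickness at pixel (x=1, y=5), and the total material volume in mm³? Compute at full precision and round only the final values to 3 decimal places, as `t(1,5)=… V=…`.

span = t_max - t_min = 4.12 - 1 = 3.120
L(1,5) = 26, L_eff = 26/255 = 0.101961
t(1,5) = 4.12 - 3.120·0.101961 = 3.802
Σt over all 6·12 pixels = 397218/2125 ≈ 186.9261176
V = pitch²·Σt = 1.26²·397218/2125 = 296.764

t(1,5)=3.802 V=296.764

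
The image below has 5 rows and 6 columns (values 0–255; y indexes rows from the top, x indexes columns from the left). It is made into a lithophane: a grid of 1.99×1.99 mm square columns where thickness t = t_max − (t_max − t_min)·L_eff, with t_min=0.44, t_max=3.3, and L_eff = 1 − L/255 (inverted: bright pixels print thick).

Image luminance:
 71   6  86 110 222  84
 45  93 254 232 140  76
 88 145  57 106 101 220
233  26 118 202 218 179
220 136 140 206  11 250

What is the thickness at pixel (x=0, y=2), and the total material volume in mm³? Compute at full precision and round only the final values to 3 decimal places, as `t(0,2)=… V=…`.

span = t_max - t_min = 3.3 - 0.44 = 2.860
L(0,2) = 88, L_eff = 1 - 88/255 = 0.654902 (inverted)
t(0,2) = 3.3 - 2.860·0.654902 = 1.427
Σt over all 5·6 pixels = 30041/510 ≈ 58.9039216
V = pitch²·Σt = 1.99²·30041/510 = 233.265

t(0,2)=1.427 V=233.265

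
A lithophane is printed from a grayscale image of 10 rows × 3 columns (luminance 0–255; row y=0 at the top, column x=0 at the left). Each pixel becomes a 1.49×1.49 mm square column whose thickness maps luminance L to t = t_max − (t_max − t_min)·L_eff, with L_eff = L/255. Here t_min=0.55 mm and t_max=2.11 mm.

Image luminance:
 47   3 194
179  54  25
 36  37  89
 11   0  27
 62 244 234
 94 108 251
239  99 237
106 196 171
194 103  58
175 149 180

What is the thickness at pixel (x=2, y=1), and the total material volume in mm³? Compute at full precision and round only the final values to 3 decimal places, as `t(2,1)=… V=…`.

t(2,1)=1.957 V=91.611

span = t_max - t_min = 2.11 - 0.55 = 1.560
L(2,1) = 25, L_eff = 25/255 = 0.098039
t(2,1) = 2.11 - 1.560·0.098039 = 1.957
Σt over all 10·3 pixels = 175373/4250 ≈ 41.2642353
V = pitch²·Σt = 1.49²·175373/4250 = 91.611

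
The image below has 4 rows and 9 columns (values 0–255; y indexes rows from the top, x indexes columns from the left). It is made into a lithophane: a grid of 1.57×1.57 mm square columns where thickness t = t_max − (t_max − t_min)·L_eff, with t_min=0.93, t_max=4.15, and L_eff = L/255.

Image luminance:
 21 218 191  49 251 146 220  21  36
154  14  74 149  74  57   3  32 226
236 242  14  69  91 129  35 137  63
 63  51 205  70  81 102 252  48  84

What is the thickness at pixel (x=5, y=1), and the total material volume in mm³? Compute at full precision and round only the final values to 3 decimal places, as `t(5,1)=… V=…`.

t(5,1)=3.430 V=246.618

span = t_max - t_min = 4.15 - 0.93 = 3.220
L(5,1) = 57, L_eff = 57/255 = 0.223529
t(5,1) = 4.15 - 3.220·0.223529 = 3.430
Σt over all 4·9 pixels = 637831/6375 ≈ 100.0519216
V = pitch²·Σt = 1.57²·637831/6375 = 246.618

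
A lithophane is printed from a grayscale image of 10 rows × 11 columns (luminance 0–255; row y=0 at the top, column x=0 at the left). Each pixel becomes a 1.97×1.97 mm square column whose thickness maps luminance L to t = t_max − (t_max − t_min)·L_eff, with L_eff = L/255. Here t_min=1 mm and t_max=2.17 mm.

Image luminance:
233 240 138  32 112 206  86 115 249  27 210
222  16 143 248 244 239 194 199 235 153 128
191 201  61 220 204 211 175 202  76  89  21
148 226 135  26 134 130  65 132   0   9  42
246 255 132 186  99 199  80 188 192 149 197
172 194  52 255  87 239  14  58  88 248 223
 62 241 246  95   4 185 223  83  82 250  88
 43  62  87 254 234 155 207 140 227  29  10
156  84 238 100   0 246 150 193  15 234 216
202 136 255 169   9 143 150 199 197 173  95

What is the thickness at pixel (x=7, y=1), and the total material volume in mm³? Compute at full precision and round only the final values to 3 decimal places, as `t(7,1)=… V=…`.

t(7,1)=1.257 V=636.357

span = t_max - t_min = 2.17 - 1 = 1.170
L(7,1) = 199, L_eff = 199/255 = 0.780392
t(7,1) = 2.17 - 1.170·0.780392 = 1.257
Σt over all 10·11 pixels = 1393757/8500 ≈ 163.9714118
V = pitch²·Σt = 1.97²·1393757/8500 = 636.357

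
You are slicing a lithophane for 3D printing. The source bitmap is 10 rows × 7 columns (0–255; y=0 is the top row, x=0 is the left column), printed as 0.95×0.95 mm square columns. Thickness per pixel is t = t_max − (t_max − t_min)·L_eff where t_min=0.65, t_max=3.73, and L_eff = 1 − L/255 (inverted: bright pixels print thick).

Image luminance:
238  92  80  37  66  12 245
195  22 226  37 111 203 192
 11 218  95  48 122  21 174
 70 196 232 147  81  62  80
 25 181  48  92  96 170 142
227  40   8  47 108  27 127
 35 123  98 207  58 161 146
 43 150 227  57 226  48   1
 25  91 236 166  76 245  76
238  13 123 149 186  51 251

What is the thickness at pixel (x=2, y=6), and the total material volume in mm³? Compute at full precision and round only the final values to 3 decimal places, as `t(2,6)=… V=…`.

t(2,6)=1.834 V=129.981

span = t_max - t_min = 3.73 - 0.65 = 3.080
L(2,6) = 98, L_eff = 1 - 98/255 = 0.615686 (inverted)
t(2,6) = 3.73 - 3.080·0.615686 = 1.834
Σt over all 10·7 pixels = 612101/4250 ≈ 144.0237647
V = pitch²·Σt = 0.95²·612101/4250 = 129.981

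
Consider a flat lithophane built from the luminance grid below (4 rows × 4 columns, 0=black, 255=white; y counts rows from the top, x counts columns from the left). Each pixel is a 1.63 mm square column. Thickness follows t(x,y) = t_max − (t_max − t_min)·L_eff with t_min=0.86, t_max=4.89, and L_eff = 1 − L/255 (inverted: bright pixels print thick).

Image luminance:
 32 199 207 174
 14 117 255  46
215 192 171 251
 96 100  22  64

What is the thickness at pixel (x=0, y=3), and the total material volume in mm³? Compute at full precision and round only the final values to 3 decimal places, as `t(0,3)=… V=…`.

span = t_max - t_min = 4.89 - 0.86 = 4.030
L(0,3) = 96, L_eff = 1 - 96/255 = 0.623529 (inverted)
t(0,3) = 4.89 - 4.030·0.623529 = 2.377
Σt over all 4·4 pixels = 243869/5100 ≈ 47.8174510
V = pitch²·Σt = 1.63²·243869/5100 = 127.046

t(0,3)=2.377 V=127.046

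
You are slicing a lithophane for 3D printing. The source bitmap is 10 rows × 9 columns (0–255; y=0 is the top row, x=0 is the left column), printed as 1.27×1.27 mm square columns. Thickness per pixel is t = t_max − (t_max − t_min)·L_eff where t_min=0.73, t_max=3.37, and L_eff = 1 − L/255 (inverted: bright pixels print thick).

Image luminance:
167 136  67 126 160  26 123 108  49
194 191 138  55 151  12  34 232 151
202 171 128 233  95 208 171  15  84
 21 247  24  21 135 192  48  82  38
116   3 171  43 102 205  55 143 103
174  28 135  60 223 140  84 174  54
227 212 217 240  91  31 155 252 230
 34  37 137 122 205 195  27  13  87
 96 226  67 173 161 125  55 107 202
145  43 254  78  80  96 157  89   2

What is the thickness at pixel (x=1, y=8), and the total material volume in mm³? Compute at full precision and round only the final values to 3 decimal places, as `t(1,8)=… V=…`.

span = t_max - t_min = 3.37 - 0.73 = 2.640
L(1,8) = 226, L_eff = 1 - 226/255 = 0.113725 (inverted)
t(1,8) = 3.37 - 2.640·0.113725 = 3.070
Σt over all 10·9 pixels = 759529/4250 ≈ 178.7127059
V = pitch²·Σt = 1.27²·759529/4250 = 288.246

t(1,8)=3.070 V=288.246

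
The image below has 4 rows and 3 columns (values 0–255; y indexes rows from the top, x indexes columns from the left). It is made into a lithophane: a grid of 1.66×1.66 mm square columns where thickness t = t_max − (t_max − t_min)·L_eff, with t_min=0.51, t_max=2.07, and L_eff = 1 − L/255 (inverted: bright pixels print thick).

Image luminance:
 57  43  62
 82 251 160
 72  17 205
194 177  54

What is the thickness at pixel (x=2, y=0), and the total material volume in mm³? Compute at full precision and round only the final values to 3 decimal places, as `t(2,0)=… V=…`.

t(2,0)=0.889 V=40.027

span = t_max - t_min = 2.07 - 0.51 = 1.560
L(2,0) = 62, L_eff = 1 - 62/255 = 0.756863 (inverted)
t(2,0) = 2.07 - 1.560·0.756863 = 0.889
Σt over all 4·3 pixels = 30867/2125 ≈ 14.5256471
V = pitch²·Σt = 1.66²·30867/2125 = 40.027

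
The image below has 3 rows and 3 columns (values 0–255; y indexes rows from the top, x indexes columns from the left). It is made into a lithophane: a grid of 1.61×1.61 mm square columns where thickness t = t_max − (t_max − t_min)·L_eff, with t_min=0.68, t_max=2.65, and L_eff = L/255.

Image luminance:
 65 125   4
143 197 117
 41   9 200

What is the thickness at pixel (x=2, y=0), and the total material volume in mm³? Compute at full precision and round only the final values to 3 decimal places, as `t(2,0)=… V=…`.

t(2,0)=2.619 V=43.779

span = t_max - t_min = 2.65 - 0.68 = 1.970
L(2,0) = 4, L_eff = 4/255 = 0.015686
t(2,0) = 2.65 - 1.970·0.015686 = 2.619
Σt over all 3·3 pixels = 12667/750 ≈ 16.8893333
V = pitch²·Σt = 1.61²·12667/750 = 43.779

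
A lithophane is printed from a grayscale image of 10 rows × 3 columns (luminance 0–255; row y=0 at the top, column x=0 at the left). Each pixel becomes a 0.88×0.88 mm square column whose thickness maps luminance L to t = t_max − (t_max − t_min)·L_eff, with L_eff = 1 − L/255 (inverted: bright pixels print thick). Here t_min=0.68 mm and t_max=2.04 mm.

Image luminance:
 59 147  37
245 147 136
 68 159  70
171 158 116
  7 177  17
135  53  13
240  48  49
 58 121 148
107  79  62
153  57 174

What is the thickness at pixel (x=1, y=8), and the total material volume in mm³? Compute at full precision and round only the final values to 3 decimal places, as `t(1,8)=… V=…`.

t(1,8)=1.101 V=29.060

span = t_max - t_min = 2.04 - 0.68 = 1.360
L(1,8) = 79, L_eff = 1 - 79/255 = 0.690196 (inverted)
t(1,8) = 2.04 - 1.360·0.690196 = 1.101
Σt over all 10·3 pixels = 14072/375 ≈ 37.5253333
V = pitch²·Σt = 0.88²·14072/375 = 29.060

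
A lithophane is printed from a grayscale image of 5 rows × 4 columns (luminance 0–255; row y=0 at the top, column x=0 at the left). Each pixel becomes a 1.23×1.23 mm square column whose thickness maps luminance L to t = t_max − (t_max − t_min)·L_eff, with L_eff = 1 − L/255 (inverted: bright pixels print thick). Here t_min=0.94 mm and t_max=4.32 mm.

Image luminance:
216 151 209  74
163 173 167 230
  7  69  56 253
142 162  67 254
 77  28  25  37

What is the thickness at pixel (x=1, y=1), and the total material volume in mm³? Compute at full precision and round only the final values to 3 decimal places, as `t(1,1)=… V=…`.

span = t_max - t_min = 4.32 - 0.94 = 3.380
L(1,1) = 173, L_eff = 1 - 173/255 = 0.321569 (inverted)
t(1,1) = 4.32 - 3.380·0.321569 = 3.233
Σt over all 5·4 pixels = 67234/1275 ≈ 52.7325490
V = pitch²·Σt = 1.23²·67234/1275 = 79.779

t(1,1)=3.233 V=79.779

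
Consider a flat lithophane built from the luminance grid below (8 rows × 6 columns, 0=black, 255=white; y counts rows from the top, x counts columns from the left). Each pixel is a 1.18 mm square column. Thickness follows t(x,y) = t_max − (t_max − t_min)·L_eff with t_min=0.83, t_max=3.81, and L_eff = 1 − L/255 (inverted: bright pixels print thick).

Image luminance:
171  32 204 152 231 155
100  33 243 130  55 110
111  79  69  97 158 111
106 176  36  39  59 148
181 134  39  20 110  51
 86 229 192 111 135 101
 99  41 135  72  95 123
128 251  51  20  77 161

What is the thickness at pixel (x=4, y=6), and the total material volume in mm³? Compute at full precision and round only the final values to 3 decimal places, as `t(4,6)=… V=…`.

span = t_max - t_min = 3.81 - 0.83 = 2.980
L(4,6) = 95, L_eff = 1 - 95/255 = 0.627451 (inverted)
t(4,6) = 3.81 - 2.980·0.627451 = 1.940
Σt over all 8·6 pixels = 1319563/12750 ≈ 103.4951373
V = pitch²·Σt = 1.18²·1319563/12750 = 144.107

t(4,6)=1.940 V=144.107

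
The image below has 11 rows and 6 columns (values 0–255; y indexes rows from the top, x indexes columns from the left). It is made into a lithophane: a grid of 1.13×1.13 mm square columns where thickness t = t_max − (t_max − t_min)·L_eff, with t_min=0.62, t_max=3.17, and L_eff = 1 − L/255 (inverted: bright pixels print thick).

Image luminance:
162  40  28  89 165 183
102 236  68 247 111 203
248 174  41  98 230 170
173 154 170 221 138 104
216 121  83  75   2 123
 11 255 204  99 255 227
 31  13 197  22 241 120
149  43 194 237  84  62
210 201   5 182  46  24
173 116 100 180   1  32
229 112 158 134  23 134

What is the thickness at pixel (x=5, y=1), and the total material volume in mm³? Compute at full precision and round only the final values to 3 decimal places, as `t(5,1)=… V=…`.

span = t_max - t_min = 3.17 - 0.62 = 2.550
L(5,1) = 203, L_eff = 1 - 203/255 = 0.203922 (inverted)
t(5,1) = 3.17 - 2.550·0.203922 = 2.650
Σt over all 11·6 pixels = 127.71
V = pitch²·Σt = 1.13²·127.71 = 163.073

t(5,1)=2.650 V=163.073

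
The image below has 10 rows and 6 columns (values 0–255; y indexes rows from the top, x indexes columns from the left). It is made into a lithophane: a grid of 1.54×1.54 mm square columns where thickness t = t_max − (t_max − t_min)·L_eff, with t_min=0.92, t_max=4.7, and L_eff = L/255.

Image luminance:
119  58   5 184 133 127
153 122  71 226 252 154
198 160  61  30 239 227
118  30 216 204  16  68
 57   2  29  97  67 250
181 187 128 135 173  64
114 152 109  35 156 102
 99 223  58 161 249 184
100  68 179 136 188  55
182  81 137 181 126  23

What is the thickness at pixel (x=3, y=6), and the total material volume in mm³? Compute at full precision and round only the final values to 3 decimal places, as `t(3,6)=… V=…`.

t(3,6)=4.181 V=400.238

span = t_max - t_min = 4.7 - 0.92 = 3.780
L(3,6) = 35, L_eff = 35/255 = 0.137255
t(3,6) = 4.7 - 3.780·0.137255 = 4.181
Σt over all 10·6 pixels = 717243/4250 ≈ 168.7630588
V = pitch²·Σt = 1.54²·717243/4250 = 400.238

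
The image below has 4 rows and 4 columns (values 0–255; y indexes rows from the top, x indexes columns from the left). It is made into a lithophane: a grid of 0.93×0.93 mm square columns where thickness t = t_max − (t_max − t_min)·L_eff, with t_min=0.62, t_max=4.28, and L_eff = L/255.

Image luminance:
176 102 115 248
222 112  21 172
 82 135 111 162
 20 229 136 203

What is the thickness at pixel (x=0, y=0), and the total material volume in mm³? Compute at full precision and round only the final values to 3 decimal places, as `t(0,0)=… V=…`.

span = t_max - t_min = 4.28 - 0.62 = 3.660
L(0,0) = 176, L_eff = 176/255 = 0.690196
t(0,0) = 4.28 - 3.660·0.690196 = 1.754
Σt over all 4·4 pixels = 77017/2125 ≈ 36.2432941
V = pitch²·Σt = 0.93²·77017/2125 = 31.347

t(0,0)=1.754 V=31.347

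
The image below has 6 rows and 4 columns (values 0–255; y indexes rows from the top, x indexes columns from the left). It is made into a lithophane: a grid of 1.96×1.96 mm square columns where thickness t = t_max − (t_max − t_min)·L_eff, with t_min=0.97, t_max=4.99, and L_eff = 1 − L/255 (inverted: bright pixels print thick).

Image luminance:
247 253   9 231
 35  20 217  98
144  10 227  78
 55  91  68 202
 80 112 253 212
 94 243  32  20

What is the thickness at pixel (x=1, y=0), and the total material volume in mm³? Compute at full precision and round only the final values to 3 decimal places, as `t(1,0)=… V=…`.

t(1,0)=4.958 V=272.995

span = t_max - t_min = 4.99 - 0.97 = 4.020
L(1,0) = 253, L_eff = 1 - 253/255 = 0.007843 (inverted)
t(1,0) = 4.99 - 4.020·0.007843 = 4.958
Σt over all 6·4 pixels = 302017/4250 ≈ 71.0628235
V = pitch²·Σt = 1.96²·302017/4250 = 272.995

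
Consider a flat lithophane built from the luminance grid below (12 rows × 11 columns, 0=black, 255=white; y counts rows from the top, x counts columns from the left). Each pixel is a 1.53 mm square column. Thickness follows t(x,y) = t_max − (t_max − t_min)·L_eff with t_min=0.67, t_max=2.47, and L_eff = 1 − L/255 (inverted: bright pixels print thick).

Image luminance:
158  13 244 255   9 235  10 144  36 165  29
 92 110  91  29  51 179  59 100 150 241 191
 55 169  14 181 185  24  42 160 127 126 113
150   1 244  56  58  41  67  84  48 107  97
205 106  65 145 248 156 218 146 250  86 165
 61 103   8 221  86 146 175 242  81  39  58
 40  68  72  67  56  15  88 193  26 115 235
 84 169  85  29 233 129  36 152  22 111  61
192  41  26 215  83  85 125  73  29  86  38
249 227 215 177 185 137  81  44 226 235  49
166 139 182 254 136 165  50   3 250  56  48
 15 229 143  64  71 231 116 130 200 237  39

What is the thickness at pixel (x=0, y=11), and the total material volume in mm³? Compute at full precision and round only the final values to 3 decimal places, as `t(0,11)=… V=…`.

span = t_max - t_min = 2.47 - 0.67 = 1.800
L(0,11) = 15, L_eff = 1 - 15/255 = 0.941176 (inverted)
t(0,11) = 2.47 - 1.800·0.941176 = 0.776
Σt over all 12·11 pixels = 84321/425 ≈ 198.4023529
V = pitch²·Σt = 1.53²·84321/425 = 464.440

t(0,11)=0.776 V=464.440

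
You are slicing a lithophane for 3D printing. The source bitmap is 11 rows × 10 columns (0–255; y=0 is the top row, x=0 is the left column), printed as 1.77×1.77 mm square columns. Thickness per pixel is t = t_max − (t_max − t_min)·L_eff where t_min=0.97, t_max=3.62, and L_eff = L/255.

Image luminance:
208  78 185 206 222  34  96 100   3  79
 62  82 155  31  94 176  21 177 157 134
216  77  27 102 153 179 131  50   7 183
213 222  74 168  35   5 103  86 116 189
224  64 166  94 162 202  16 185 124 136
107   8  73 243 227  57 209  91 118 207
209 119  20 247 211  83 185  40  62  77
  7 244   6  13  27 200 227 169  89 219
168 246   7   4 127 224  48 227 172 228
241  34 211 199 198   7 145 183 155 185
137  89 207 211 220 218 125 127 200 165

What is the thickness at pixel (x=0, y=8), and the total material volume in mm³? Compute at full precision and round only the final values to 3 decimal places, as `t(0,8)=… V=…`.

t(0,8)=1.874 V=775.078

span = t_max - t_min = 3.62 - 0.97 = 2.650
L(0,8) = 168, L_eff = 168/255 = 0.658824
t(0,8) = 3.62 - 2.650·0.658824 = 1.874
Σt over all 11·10 pixels = 420579/1700 ≈ 247.3994118
V = pitch²·Σt = 1.77²·420579/1700 = 775.078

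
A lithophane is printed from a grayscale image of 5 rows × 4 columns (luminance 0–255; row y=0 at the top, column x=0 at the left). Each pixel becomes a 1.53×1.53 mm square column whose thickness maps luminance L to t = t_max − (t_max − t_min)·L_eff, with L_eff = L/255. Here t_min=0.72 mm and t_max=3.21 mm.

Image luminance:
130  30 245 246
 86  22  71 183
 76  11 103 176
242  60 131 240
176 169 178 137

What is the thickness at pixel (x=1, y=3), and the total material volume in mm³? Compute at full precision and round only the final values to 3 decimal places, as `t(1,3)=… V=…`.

span = t_max - t_min = 3.21 - 0.72 = 2.490
L(1,3) = 60, L_eff = 60/255 = 0.235294
t(1,3) = 3.21 - 2.490·0.235294 = 2.624
Σt over all 5·4 pixels = 80151/2125 ≈ 37.7181176
V = pitch²·Σt = 1.53²·80151/2125 = 88.294

t(1,3)=2.624 V=88.294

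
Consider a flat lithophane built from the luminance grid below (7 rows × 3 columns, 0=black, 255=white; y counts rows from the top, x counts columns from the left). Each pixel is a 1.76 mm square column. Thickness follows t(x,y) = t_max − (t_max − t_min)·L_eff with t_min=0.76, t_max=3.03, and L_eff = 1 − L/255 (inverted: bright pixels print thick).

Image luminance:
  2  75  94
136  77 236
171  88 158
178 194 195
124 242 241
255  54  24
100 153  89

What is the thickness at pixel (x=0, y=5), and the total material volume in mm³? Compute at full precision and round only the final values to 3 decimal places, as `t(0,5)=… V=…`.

span = t_max - t_min = 3.03 - 0.76 = 2.270
L(0,5) = 255, L_eff = 1 - 255/255 = 0.000000 (inverted)
t(0,5) = 3.03 - 2.270·0.000000 = 3.030
Σt over all 7·3 pixels = 177017/4250 ≈ 41.6510588
V = pitch²·Σt = 1.76²·177017/4250 = 129.018

t(0,5)=3.030 V=129.018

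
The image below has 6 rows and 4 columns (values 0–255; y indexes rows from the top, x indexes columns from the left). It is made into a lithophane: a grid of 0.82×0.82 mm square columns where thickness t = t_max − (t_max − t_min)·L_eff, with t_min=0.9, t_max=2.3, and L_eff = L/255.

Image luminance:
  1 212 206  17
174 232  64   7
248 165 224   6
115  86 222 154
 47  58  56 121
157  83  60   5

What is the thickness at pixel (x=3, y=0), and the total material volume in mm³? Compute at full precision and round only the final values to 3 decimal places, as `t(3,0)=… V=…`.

span = t_max - t_min = 2.3 - 0.9 = 1.400
L(3,0) = 17, L_eff = 17/255 = 0.066667
t(3,0) = 2.3 - 1.400·0.066667 = 2.207
Σt over all 6·4 pixels = 604/15 ≈ 40.2666667
V = pitch²·Σt = 0.82²·604/15 = 27.075

t(3,0)=2.207 V=27.075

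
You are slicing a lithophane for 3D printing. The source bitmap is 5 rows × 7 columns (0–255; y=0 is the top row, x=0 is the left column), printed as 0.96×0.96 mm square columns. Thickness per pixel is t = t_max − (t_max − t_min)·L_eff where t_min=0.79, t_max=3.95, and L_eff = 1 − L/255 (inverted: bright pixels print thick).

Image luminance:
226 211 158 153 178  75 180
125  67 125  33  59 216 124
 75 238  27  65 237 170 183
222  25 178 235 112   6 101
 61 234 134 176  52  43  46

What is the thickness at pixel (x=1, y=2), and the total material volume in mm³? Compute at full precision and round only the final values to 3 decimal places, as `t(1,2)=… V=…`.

span = t_max - t_min = 3.95 - 0.79 = 3.160
L(1,2) = 238, L_eff = 1 - 238/255 = 0.066667 (inverted)
t(1,2) = 3.95 - 3.160·0.066667 = 3.739
Σt over all 5·7 pixels = 17143/204 ≈ 84.0343137
V = pitch²·Σt = 0.96²·17143/204 = 77.446

t(1,2)=3.739 V=77.446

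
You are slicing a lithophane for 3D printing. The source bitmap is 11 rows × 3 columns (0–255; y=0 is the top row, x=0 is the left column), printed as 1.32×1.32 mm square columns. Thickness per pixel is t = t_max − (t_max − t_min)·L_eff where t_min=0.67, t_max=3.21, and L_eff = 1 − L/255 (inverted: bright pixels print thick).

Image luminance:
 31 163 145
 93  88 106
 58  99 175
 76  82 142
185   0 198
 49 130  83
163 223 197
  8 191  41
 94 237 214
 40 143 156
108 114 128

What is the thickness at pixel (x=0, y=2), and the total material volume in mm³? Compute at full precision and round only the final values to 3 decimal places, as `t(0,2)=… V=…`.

span = t_max - t_min = 3.21 - 0.67 = 2.540
L(0,2) = 58, L_eff = 1 - 58/255 = 0.772549 (inverted)
t(0,2) = 3.21 - 2.540·0.772549 = 1.248
Σt over all 11·3 pixels = 104643/1700 ≈ 61.5547059
V = pitch²·Σt = 1.32²·104643/1700 = 107.253

t(0,2)=1.248 V=107.253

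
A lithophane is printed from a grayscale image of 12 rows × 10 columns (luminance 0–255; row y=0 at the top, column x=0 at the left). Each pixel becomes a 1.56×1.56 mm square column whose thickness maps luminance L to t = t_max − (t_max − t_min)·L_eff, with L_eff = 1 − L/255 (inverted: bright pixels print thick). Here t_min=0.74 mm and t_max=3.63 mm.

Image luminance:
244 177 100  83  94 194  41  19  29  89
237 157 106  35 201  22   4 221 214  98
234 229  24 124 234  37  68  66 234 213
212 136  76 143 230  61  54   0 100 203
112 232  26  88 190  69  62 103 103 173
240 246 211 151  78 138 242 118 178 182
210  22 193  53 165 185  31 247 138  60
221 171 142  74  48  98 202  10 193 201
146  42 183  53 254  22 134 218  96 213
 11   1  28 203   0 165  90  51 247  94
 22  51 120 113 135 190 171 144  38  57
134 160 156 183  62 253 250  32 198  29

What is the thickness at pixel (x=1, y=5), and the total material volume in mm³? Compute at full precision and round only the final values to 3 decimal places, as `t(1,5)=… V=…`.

span = t_max - t_min = 3.63 - 0.74 = 2.890
L(1,5) = 246, L_eff = 1 - 246/255 = 0.035294 (inverted)
t(1,5) = 3.63 - 2.890·0.035294 = 3.528
Σt over all 12·10 pixels = 197483/750 ≈ 263.3106667
V = pitch²·Σt = 1.56²·197483/750 = 640.793

t(1,5)=3.528 V=640.793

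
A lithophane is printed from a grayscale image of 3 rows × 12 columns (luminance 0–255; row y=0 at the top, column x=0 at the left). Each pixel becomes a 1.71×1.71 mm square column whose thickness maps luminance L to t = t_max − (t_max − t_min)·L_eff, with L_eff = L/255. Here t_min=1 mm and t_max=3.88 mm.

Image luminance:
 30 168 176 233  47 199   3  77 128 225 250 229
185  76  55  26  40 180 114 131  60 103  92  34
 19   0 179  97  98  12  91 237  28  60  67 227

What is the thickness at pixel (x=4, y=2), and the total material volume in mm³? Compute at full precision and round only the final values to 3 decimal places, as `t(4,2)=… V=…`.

span = t_max - t_min = 3.88 - 1 = 2.880
L(4,2) = 98, L_eff = 98/255 = 0.384314
t(4,2) = 3.88 - 2.880·0.384314 = 2.773
Σt over all 3·12 pixels = 201396/2125 ≈ 94.7745882
V = pitch²·Σt = 1.71²·201396/2125 = 277.130

t(4,2)=2.773 V=277.130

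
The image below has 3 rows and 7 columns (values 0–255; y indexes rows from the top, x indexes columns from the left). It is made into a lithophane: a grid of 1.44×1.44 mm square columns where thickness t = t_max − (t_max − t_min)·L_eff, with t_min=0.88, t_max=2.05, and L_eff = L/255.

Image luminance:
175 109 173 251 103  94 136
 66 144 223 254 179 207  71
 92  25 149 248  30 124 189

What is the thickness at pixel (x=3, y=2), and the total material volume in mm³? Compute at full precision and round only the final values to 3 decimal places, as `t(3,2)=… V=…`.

span = t_max - t_min = 2.05 - 0.88 = 1.170
L(3,2) = 248, L_eff = 248/255 = 0.972549
t(3,2) = 2.05 - 1.170·0.972549 = 0.912
Σt over all 3·7 pixels = 247287/8500 ≈ 29.0925882
V = pitch²·Σt = 1.44²·247287/8500 = 60.326

t(3,2)=0.912 V=60.326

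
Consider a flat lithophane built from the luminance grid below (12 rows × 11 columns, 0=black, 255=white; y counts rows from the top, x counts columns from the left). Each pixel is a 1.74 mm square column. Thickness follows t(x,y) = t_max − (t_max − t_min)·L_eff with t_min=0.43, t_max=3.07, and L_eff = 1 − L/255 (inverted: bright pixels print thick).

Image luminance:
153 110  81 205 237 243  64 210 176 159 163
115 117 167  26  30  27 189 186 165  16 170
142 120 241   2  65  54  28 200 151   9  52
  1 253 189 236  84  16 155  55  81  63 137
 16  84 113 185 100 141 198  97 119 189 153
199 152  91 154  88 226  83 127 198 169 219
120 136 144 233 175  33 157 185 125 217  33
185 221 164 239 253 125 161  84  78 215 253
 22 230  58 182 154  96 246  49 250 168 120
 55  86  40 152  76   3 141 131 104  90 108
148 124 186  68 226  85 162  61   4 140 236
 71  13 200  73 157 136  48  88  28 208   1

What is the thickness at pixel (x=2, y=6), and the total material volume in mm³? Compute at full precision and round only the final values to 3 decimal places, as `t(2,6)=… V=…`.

span = t_max - t_min = 3.07 - 0.43 = 2.640
L(2,6) = 144, L_eff = 1 - 144/255 = 0.435294 (inverted)
t(2,6) = 3.07 - 2.640·0.435294 = 1.921
Σt over all 12·11 pixels = 494703/2125 ≈ 232.8014118
V = pitch²·Σt = 1.74²·494703/2125 = 704.830

t(2,6)=1.921 V=704.830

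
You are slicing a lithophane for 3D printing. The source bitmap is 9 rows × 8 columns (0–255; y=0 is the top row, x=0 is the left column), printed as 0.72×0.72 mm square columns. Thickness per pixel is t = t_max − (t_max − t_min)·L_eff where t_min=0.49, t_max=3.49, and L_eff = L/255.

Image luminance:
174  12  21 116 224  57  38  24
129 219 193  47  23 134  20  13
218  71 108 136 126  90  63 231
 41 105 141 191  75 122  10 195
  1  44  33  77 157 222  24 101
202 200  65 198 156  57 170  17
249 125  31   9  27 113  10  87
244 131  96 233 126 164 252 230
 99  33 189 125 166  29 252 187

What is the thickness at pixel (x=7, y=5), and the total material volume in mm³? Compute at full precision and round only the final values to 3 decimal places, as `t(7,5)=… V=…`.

span = t_max - t_min = 3.49 - 0.49 = 3.000
L(7,5) = 17, L_eff = 17/255 = 0.066667
t(7,5) = 3.49 - 3.000·0.066667 = 3.290
Σt over all 9·8 pixels = 65304/425 ≈ 153.6564706
V = pitch²·Σt = 0.72²·65304/425 = 79.656

t(7,5)=3.290 V=79.656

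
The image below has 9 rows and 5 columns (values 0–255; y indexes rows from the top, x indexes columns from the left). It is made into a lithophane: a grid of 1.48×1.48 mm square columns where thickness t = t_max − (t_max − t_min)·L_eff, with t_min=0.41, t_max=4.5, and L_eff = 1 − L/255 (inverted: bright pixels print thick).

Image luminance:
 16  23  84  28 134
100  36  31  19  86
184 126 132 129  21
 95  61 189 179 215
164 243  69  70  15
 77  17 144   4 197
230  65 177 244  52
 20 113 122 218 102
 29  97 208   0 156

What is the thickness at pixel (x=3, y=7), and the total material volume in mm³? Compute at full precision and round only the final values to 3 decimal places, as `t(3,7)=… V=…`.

span = t_max - t_min = 4.5 - 0.41 = 4.090
L(3,7) = 218, L_eff = 1 - 218/255 = 0.145098 (inverted)
t(3,7) = 4.5 - 4.090·0.145098 = 3.907
Σt over all 9·5 pixels = 600341/6375 ≈ 94.1711373
V = pitch²·Σt = 1.48²·600341/6375 = 206.272

t(3,7)=3.907 V=206.272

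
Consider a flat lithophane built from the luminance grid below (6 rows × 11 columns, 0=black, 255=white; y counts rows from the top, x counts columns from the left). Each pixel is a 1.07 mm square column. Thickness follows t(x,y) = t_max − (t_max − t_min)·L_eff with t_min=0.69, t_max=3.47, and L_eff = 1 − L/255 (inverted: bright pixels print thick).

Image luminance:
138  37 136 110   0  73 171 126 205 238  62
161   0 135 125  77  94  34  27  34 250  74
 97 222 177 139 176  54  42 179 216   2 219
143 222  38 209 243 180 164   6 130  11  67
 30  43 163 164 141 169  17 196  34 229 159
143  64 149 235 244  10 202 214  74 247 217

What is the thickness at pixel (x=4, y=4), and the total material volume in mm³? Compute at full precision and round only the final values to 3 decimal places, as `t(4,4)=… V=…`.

t(4,4)=2.227 V=156.822

span = t_max - t_min = 3.47 - 0.69 = 2.780
L(4,4) = 141, L_eff = 1 - 141/255 = 0.447059 (inverted)
t(4,4) = 3.47 - 2.780·0.447059 = 2.227
Σt over all 6·11 pixels = 873214/6375 ≈ 136.9747451
V = pitch²·Σt = 1.07²·873214/6375 = 156.822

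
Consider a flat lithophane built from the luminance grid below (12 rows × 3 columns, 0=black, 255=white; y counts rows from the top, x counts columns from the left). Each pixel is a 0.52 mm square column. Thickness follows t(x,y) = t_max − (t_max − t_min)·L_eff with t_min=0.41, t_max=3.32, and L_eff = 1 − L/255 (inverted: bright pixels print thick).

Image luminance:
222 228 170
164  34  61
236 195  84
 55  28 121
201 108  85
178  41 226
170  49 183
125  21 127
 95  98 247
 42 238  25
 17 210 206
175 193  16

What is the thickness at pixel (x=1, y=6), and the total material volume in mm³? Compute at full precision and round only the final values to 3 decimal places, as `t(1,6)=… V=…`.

span = t_max - t_min = 3.32 - 0.41 = 2.910
L(1,6) = 49, L_eff = 1 - 49/255 = 0.807843 (inverted)
t(1,6) = 3.32 - 2.910·0.807843 = 0.969
Σt over all 12·3 pixels = 289419/4250 ≈ 68.0985882
V = pitch²·Σt = 0.52²·289419/4250 = 18.414

t(1,6)=0.969 V=18.414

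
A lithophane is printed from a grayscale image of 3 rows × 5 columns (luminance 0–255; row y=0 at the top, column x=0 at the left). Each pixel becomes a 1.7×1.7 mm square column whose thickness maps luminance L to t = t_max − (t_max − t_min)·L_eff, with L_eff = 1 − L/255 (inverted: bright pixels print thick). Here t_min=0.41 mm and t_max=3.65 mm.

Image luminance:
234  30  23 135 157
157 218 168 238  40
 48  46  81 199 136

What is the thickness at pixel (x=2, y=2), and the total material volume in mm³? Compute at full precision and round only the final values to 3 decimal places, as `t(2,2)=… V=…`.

span = t_max - t_min = 3.65 - 0.41 = 3.240
L(2,2) = 81, L_eff = 1 - 81/255 = 0.682353 (inverted)
t(2,2) = 3.65 - 3.240·0.682353 = 1.439
Σt over all 3·5 pixels = 51711/1700 ≈ 30.4182353
V = pitch²·Σt = 1.7²·51711/1700 = 87.909

t(2,2)=1.439 V=87.909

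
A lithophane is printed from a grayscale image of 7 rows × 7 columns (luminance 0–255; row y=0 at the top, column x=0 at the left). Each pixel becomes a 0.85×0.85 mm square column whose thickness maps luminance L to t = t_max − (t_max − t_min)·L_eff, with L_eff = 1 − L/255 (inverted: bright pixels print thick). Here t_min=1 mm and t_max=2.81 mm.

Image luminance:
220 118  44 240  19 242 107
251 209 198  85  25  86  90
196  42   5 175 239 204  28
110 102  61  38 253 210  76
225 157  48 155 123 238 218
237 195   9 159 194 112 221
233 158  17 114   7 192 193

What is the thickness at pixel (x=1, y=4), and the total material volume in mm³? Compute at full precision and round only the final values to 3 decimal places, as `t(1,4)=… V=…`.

span = t_max - t_min = 2.81 - 1 = 1.810
L(1,4) = 157, L_eff = 1 - 157/255 = 0.384314 (inverted)
t(1,4) = 2.81 - 1.810·0.384314 = 2.114
Σt over all 7·7 pixels = 1247209/12750 ≈ 97.8203137
V = pitch²·Σt = 0.85²·1247209/12750 = 70.675

t(1,4)=2.114 V=70.675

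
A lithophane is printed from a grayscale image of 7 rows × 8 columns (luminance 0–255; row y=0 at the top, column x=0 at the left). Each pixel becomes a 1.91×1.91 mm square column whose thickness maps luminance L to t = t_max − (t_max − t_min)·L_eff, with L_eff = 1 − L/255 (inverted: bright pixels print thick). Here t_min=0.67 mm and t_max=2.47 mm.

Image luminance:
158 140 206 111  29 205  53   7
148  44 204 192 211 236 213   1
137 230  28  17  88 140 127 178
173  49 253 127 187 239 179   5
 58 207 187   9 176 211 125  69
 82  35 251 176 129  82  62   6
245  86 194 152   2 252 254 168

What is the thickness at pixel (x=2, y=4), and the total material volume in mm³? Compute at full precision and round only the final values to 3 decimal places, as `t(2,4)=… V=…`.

span = t_max - t_min = 2.47 - 0.67 = 1.800
L(2,4) = 187, L_eff = 1 - 187/255 = 0.266667 (inverted)
t(2,4) = 2.47 - 1.800·0.266667 = 1.990
Σt over all 7·8 pixels = 7709/85 ≈ 90.6941176
V = pitch²·Σt = 1.91²·7709/85 = 330.861

t(2,4)=1.990 V=330.861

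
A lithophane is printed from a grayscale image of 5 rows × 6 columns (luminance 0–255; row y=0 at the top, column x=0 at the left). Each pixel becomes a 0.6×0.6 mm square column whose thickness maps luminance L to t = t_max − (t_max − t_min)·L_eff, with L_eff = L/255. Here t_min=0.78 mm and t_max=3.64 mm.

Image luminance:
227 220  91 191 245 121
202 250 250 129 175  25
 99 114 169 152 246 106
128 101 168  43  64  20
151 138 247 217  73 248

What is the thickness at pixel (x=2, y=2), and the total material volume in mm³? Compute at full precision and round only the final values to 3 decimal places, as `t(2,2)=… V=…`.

t(2,2)=1.745 V=20.698

span = t_max - t_min = 3.64 - 0.78 = 2.860
L(2,2) = 169, L_eff = 169/255 = 0.662745
t(2,2) = 3.64 - 2.860·0.662745 = 1.745
Σt over all 5·6 pixels = 73307/1275 ≈ 57.4956863
V = pitch²·Σt = 0.6²·73307/1275 = 20.698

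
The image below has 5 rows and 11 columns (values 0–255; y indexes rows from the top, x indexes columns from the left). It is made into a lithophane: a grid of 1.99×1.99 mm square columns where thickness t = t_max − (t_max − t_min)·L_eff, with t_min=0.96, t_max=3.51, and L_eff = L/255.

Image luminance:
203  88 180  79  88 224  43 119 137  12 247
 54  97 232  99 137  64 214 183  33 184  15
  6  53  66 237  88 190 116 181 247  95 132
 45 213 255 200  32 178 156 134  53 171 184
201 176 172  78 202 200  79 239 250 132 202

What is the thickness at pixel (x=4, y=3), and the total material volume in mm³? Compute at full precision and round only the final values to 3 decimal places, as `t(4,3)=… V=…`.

span = t_max - t_min = 3.51 - 0.96 = 2.550
L(4,3) = 32, L_eff = 32/255 = 0.125490
t(4,3) = 3.51 - 2.550·0.125490 = 3.190
Σt over all 5·11 pixels = 116.1
V = pitch²·Σt = 1.99²·116.1 = 459.768

t(4,3)=3.190 V=459.768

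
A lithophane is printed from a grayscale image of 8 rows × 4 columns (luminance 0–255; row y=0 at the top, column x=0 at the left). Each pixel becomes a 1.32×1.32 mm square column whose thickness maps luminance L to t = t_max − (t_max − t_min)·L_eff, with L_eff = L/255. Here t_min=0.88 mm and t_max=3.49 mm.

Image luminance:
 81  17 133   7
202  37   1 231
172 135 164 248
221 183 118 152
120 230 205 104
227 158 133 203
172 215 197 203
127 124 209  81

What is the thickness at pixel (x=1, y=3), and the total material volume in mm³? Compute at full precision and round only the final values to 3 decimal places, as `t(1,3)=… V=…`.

span = t_max - t_min = 3.49 - 0.88 = 2.610
L(1,3) = 183, L_eff = 183/255 = 0.717647
t(1,3) = 3.49 - 2.610·0.717647 = 1.617
Σt over all 8·4 pixels = 53081/850 ≈ 62.4482353
V = pitch²·Σt = 1.32²·53081/850 = 108.810

t(1,3)=1.617 V=108.810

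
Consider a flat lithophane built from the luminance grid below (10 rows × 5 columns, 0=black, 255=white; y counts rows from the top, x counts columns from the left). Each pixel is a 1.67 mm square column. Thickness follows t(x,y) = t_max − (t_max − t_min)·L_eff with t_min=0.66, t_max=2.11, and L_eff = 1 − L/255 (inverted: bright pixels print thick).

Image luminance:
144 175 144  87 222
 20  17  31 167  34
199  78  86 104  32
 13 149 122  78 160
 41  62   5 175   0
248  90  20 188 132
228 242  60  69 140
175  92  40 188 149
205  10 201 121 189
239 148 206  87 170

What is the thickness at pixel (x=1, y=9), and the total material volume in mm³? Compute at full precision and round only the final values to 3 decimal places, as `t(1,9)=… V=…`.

t(1,9)=1.502 V=186.899

span = t_max - t_min = 2.11 - 0.66 = 1.450
L(1,9) = 148, L_eff = 1 - 148/255 = 0.419608 (inverted)
t(1,9) = 2.11 - 1.450·0.419608 = 1.502
Σt over all 10·5 pixels = 56963/850 ≈ 67.0152941
V = pitch²·Σt = 1.67²·56963/850 = 186.899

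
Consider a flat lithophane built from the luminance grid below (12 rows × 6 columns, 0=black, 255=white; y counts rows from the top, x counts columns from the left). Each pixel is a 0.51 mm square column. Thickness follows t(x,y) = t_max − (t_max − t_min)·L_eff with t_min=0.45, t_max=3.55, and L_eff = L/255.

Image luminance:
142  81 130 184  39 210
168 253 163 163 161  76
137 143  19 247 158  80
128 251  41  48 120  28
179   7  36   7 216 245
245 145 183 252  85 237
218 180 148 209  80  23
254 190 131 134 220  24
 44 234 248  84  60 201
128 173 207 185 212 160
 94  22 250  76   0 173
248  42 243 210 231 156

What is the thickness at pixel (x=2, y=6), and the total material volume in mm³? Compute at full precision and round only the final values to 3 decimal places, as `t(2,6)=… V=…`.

span = t_max - t_min = 3.55 - 0.45 = 3.100
L(2,6) = 148, L_eff = 148/255 = 0.580392
t(2,6) = 3.55 - 3.100·0.580392 = 1.751
Σt over all 12·6 pixels = 326311/2550 ≈ 127.9650980
V = pitch²·Σt = 0.51²·326311/2550 = 33.284

t(2,6)=1.751 V=33.284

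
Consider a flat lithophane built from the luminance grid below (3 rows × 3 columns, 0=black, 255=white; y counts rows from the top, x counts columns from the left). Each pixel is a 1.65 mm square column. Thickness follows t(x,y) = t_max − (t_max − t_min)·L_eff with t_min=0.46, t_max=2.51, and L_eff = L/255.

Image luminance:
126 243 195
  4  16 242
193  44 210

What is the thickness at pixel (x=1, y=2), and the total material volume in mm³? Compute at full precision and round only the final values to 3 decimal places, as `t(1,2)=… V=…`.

span = t_max - t_min = 2.51 - 0.46 = 2.050
L(1,2) = 44, L_eff = 44/255 = 0.172549
t(1,2) = 2.51 - 2.050·0.172549 = 2.156
Σt over all 3·3 pixels = 15754/1275 ≈ 12.3560784
V = pitch²·Σt = 1.65²·15754/1275 = 33.639

t(1,2)=2.156 V=33.639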